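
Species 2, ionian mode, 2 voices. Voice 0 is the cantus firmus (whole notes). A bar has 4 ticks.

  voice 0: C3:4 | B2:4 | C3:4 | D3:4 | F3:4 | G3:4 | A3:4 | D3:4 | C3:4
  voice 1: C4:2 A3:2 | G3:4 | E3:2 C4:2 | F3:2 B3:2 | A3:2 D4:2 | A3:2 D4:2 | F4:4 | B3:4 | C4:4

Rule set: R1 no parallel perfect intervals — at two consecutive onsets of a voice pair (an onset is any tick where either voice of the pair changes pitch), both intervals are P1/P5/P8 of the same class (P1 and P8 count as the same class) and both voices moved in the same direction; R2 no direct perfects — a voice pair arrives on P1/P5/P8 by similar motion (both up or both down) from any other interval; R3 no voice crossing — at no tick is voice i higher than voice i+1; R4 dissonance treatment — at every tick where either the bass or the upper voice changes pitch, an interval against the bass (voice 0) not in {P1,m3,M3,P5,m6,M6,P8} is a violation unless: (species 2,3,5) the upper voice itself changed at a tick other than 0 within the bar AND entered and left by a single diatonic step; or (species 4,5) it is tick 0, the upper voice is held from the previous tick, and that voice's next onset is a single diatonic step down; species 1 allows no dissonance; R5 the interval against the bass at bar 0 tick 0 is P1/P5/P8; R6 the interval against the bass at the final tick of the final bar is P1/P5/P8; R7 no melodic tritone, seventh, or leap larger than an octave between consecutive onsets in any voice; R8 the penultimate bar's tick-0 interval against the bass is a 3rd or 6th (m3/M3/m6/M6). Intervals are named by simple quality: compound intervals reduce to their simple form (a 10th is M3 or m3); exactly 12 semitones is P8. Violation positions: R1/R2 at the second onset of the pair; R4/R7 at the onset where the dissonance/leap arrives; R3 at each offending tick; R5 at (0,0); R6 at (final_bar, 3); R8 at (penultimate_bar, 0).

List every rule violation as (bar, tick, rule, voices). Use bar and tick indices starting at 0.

(3, 2, R7, (1,))
(5, 0, R4, (0, 1))
(7, 0, R7, (1,))

bar 0: v0=C3 v1=C4 downbeat P8
bar 1: v0=B2 v1=G3 downbeat m6
bar 2: v0=C3 v1=E3 downbeat M3
bar 3: v0=D3 v1=F3 downbeat m3
bar 4: v0=F3 v1=A3 downbeat M3
bar 5: v0=G3 v1=A3 downbeat M2
bar 6: v0=A3 v1=F4 downbeat m6
bar 7: v0=D3 v1=B3 downbeat M6
bar 8: v0=C3 v1=C4 downbeat P8
  -> R7 @ bar 3 tick 2 v(1,): F3->B3 leap 6st
  -> R4 @ bar 5 tick 0 v(0, 1): G3/A3 M2 untreated
  -> R7 @ bar 7 tick 0 v(1,): F4->B3 leap 6st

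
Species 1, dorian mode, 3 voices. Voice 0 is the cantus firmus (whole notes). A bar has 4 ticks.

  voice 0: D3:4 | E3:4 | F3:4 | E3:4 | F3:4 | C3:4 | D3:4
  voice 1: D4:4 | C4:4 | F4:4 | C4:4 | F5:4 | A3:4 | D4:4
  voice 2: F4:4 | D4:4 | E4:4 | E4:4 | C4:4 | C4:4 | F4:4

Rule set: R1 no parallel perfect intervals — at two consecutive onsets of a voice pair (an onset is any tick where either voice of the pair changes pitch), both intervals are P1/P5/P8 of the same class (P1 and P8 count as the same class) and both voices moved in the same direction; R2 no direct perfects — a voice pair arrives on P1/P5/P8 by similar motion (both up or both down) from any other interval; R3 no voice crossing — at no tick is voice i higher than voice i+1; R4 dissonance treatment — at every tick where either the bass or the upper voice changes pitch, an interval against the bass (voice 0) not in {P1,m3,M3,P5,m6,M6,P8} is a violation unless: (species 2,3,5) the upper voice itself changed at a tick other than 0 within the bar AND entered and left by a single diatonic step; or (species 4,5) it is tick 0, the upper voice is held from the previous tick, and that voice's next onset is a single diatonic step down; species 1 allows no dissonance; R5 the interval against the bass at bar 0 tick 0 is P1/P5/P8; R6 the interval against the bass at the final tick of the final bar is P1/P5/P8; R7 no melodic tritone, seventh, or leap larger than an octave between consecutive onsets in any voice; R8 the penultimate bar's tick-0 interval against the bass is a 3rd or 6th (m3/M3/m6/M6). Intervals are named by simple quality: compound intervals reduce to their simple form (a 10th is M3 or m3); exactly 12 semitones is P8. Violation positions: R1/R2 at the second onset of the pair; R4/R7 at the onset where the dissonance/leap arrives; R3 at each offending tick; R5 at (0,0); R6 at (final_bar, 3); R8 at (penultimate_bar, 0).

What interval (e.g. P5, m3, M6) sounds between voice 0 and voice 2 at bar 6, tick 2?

voice 0=D3 voice 2=F4 -> m3

m3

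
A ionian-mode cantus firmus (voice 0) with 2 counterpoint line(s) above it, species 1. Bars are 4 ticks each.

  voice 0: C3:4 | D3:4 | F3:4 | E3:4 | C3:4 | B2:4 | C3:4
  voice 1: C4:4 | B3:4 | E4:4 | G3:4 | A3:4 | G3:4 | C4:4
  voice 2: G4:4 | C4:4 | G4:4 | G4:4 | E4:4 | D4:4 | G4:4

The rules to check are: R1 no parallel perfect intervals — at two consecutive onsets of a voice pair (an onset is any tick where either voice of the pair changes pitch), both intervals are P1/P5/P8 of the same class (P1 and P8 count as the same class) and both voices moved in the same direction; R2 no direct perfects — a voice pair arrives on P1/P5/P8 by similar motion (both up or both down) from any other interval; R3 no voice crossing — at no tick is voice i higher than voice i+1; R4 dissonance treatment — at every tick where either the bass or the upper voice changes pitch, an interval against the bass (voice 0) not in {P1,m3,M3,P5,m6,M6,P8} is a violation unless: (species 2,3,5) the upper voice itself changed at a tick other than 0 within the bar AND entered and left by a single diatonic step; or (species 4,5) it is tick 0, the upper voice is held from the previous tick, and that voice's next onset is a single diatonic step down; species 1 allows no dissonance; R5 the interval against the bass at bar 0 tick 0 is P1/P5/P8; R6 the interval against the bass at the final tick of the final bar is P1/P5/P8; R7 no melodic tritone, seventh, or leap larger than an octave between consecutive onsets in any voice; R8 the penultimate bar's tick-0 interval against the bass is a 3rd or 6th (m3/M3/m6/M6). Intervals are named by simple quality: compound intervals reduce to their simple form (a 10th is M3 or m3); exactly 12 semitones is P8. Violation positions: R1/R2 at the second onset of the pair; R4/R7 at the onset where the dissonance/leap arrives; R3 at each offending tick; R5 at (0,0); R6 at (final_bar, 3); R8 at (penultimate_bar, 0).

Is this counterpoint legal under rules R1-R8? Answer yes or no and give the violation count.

bar 0: v0=C3 v1=C4 v2=G4 (P5)
bar 1: v0=D3 v1=B3 v2=C4 (m7)
bar 2: v0=F3 v1=E4 v2=G4 (M2)
bar 3: v0=E3 v1=G3 v2=G4 (m3)
bar 4: v0=C3 v1=A3 v2=E4 (M3)
bar 5: v0=B2 v1=G3 v2=D4 (m3)
bar 6: v0=C3 v1=C4 v2=G4 (P5)
  R4 @ bar1.0: D3/C4 m7 untreated
  R4 @ bar2.0: F3/E4 M7 untreated
  R4 @ bar2.0: F3/G4 M2 untreated
  R1 @ bar5.0: A3/E4 P5 -> G3/D4 P5 similar
  R1 @ bar6.0: G3/D4 P5 -> C4/G4 P5 similar
  R2 @ bar6.0: B2/G3 m6 -> C3/C4 P8 similar
  R2 @ bar6.0: B2/D4 m3 -> C3/G4 P5 similar

No (7 violations)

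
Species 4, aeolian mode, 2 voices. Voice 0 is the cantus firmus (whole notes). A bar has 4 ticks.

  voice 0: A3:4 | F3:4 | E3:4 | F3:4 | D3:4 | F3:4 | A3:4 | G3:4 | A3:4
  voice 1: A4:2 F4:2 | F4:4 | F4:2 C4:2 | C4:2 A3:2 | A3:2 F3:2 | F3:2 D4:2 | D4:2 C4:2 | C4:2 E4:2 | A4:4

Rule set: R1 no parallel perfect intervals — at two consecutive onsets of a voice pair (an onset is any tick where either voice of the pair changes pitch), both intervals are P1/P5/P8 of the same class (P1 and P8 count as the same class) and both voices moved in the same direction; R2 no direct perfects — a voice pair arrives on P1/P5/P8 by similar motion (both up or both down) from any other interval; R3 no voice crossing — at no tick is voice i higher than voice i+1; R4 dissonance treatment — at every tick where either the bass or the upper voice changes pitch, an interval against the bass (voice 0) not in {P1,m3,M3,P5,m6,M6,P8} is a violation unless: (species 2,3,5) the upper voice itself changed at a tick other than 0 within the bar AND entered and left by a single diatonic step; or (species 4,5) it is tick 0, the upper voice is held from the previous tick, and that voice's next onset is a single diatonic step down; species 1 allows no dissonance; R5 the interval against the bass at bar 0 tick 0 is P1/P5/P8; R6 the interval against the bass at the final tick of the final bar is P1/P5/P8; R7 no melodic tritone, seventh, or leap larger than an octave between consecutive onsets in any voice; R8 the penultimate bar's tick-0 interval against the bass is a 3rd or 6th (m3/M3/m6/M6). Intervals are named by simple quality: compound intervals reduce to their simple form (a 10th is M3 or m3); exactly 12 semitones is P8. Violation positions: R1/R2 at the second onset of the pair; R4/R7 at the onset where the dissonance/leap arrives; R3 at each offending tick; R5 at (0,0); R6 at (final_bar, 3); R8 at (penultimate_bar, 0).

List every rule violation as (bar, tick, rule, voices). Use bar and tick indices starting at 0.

bar 0: v0=A3 v1=A4 downbeat P8
bar 1: v0=F3 v1=F4 downbeat P8
bar 2: v0=E3 v1=F4 downbeat m2
bar 3: v0=F3 v1=C4 downbeat P5
bar 4: v0=D3 v1=A3 downbeat P5
bar 5: v0=F3 v1=F3 downbeat P1
bar 6: v0=A3 v1=D4 downbeat P4
bar 7: v0=G3 v1=C4 downbeat P4
bar 8: v0=A3 v1=A4 downbeat P8
  -> R4 @ bar 2 tick 0 v(0, 1): E3/F4 m2 untreated
  -> R4 @ bar 7 tick 0 v(0, 1): G3/C4 P4 untreated
  -> R8 @ bar 7 tick 0 v(0, 1): penult P4 not 3rd/6th
  -> R2 @ bar 8 tick 0 v(0, 1): G3/E4 M6 -> A3/A4 P8 similar

(2, 0, R4, (0, 1))
(7, 0, R4, (0, 1))
(7, 0, R8, (0, 1))
(8, 0, R2, (0, 1))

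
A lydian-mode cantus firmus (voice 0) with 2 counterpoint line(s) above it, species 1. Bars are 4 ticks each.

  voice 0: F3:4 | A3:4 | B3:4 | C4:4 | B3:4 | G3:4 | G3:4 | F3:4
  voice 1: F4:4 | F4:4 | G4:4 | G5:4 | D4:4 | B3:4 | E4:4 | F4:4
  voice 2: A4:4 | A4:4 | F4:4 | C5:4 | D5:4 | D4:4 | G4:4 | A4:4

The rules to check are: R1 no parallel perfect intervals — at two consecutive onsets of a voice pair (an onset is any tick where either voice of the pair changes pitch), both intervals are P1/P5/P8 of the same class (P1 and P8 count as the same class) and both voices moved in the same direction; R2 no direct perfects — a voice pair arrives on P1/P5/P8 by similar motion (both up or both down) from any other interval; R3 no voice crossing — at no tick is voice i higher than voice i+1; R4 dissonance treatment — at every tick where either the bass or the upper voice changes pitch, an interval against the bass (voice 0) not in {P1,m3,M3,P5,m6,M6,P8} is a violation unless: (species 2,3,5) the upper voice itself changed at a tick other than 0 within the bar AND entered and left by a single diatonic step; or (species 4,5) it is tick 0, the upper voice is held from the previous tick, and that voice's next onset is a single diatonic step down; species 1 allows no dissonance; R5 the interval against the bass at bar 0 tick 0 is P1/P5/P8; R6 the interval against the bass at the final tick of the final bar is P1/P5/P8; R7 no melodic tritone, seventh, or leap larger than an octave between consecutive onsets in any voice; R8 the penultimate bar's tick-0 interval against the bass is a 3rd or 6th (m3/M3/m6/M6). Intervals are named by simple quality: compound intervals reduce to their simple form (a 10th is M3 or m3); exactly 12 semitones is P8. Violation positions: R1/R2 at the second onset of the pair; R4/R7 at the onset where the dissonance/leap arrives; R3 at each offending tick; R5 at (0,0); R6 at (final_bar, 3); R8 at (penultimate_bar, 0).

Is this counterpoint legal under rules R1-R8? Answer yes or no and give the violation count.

bar 0: v0=F3 v1=F4 v2=A4 (M3)
bar 1: v0=A3 v1=F4 v2=A4 (P8)
bar 2: v0=B3 v1=G4 v2=F4 (TT)
bar 3: v0=C4 v1=G5 v2=C5 (P8)
bar 4: v0=B3 v1=D4 v2=D5 (m3)
bar 5: v0=G3 v1=B3 v2=D4 (P5)
bar 6: v0=G3 v1=E4 v2=G4 (P8)
bar 7: v0=F3 v1=F4 v2=A4 (M3)
  R5 @ bar0.0: opens on M3
  R3 @ bar2.0: G4 above F4
  R4 @ bar2.0: B3/F4 TT untreated
  R3 @ bar2.1: G4 above F4
  R3 @ bar2.2: G4 above F4
  R3 @ bar2.3: G4 above F4
  R2 @ bar3.0: B3/G4 m6 -> C4/G5 P5 similar
  R2 @ bar3.0: B3/F4 TT -> C4/C5 P8 similar
  R2 @ bar3.0: G4/F4 M2 -> G5/C5 P5 similar
  R3 @ bar3.0: G5 above C5
  R3 @ bar3.1: G5 above C5
  R3 @ bar3.2: G5 above C5
  R3 @ bar3.3: G5 above C5
  R7 @ bar4.0: G5->D4 leap 17st
  R2 @ bar5.0: B3/D5 m3 -> G3/D4 P5 similar
  R8 @ bar6.0: penult P8 not 3rd/6th
  R6 @ bar7.3: closes on M3

No (17 violations)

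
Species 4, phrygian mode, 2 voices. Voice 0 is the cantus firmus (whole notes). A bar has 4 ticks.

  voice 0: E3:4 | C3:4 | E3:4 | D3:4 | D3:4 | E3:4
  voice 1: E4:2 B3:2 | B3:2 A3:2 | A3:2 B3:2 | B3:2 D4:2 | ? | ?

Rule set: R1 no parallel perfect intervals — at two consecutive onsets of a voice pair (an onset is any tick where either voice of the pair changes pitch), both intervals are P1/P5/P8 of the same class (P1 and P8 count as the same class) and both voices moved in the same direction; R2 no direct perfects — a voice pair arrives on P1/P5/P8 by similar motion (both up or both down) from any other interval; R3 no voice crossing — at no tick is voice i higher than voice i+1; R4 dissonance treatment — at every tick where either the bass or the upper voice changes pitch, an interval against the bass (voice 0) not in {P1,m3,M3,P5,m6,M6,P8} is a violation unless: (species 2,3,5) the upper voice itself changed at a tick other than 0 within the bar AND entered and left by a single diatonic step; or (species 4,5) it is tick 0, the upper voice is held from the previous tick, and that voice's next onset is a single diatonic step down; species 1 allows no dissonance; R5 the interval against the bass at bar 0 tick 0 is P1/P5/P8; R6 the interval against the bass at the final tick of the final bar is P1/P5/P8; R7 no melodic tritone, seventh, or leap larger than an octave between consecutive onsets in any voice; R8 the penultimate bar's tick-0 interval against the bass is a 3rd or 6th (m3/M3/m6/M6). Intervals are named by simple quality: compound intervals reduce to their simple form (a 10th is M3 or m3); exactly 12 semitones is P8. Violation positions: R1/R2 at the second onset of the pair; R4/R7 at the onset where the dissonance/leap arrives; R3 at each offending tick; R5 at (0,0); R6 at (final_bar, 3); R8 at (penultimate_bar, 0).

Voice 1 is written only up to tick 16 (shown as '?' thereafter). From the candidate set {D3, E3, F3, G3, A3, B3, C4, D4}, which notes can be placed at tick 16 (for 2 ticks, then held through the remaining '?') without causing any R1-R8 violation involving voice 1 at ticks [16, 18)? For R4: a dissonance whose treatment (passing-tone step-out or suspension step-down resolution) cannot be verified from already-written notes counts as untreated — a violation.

D3: violates R8
E3: violates R4,R7,R8
F3: legal
G3: violates R4,R8
A3: violates R8
B3: legal
C4: violates R4,R8
D4: violates R8

{B3, F3}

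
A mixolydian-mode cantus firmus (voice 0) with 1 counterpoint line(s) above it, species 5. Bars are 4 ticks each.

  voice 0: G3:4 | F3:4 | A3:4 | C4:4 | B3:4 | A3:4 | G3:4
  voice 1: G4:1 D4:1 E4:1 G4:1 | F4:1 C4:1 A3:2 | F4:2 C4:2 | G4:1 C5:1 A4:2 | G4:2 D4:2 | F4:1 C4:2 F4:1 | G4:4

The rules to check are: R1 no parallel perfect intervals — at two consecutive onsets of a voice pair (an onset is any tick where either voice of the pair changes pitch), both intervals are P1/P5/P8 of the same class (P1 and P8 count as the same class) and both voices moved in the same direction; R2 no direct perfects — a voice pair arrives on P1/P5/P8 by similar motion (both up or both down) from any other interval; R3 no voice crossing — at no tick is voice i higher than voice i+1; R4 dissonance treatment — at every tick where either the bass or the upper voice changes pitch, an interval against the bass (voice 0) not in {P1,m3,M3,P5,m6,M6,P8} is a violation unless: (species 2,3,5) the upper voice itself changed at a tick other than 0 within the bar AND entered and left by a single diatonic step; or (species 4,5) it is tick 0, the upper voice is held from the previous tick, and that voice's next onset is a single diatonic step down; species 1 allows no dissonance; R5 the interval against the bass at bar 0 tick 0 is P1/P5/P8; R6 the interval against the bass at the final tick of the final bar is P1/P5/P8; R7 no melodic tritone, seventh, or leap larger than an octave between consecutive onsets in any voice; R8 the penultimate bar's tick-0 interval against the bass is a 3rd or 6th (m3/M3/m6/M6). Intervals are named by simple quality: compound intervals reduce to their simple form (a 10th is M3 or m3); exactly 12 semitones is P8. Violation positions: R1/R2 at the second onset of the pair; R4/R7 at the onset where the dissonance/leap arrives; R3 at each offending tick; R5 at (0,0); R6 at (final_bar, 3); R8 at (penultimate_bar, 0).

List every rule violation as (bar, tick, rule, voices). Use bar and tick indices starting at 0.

(1, 0, R1, (0, 1))
(3, 0, R2, (0, 1))

bar 0: v0=G3 v1=G4 downbeat P8
bar 1: v0=F3 v1=F4 downbeat P8
bar 2: v0=A3 v1=F4 downbeat m6
bar 3: v0=C4 v1=G4 downbeat P5
bar 4: v0=B3 v1=G4 downbeat m6
bar 5: v0=A3 v1=F4 downbeat m6
bar 6: v0=G3 v1=G4 downbeat P8
  -> R1 @ bar 1 tick 0 v(0, 1): G3/G4 P8 -> F3/F4 P8 similar
  -> R2 @ bar 3 tick 0 v(0, 1): A3/C4 m3 -> C4/G4 P5 similar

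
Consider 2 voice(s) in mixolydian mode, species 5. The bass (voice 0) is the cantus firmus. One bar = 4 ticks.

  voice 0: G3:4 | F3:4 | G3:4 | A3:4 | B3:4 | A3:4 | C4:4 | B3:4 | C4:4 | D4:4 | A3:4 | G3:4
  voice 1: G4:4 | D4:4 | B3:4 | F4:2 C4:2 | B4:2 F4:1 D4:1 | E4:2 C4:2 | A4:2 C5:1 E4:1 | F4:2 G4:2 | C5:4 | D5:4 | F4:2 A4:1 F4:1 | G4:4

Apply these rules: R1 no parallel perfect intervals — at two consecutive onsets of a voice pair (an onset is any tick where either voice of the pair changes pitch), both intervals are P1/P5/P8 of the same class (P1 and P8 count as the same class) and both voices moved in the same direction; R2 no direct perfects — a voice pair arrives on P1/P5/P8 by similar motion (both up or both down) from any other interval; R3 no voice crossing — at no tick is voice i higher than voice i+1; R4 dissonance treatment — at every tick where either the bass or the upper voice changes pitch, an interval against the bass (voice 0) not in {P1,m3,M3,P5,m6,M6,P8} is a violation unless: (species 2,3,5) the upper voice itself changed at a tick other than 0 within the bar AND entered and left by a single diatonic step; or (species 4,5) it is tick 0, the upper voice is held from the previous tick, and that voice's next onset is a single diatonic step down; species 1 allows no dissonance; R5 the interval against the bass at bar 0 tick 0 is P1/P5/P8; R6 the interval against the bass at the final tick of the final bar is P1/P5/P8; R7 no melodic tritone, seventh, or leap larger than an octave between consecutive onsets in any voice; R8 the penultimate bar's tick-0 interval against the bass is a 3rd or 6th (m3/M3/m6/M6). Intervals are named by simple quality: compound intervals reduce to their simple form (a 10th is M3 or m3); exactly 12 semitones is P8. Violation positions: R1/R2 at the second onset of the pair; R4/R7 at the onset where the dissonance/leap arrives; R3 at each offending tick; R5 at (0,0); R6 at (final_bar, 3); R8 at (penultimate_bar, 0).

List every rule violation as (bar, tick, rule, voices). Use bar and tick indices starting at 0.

bar 0: v0=G3 v1=G4 downbeat P8
bar 1: v0=F3 v1=D4 downbeat M6
bar 2: v0=G3 v1=B3 downbeat M3
bar 3: v0=A3 v1=F4 downbeat m6
bar 4: v0=B3 v1=B4 downbeat P8
bar 5: v0=A3 v1=E4 downbeat P5
bar 6: v0=C4 v1=A4 downbeat M6
bar 7: v0=B3 v1=F4 downbeat TT
bar 8: v0=C4 v1=C5 downbeat P8
bar 9: v0=D4 v1=D5 downbeat P8
bar 10: v0=A3 v1=F4 downbeat m6
bar 11: v0=G3 v1=G4 downbeat P8
  -> R7 @ bar 3 tick 0 v(1,): B3->F4 leap 6st
  -> R2 @ bar 4 tick 0 v(0, 1): A3/C4 m3 -> B3/B4 P8 similar
  -> R7 @ bar 4 tick 0 v(1,): C4->B4 leap 11st
  -> R4 @ bar 4 tick 2 v(0, 1): B3/F4 TT untreated
  -> R7 @ bar 4 tick 2 v(1,): B4->F4 leap 6st
  -> R4 @ bar 7 tick 0 v(0, 1): B3/F4 TT untreated
  -> R2 @ bar 8 tick 0 v(0, 1): B3/G4 m6 -> C4/C5 P8 similar
  -> R1 @ bar 9 tick 0 v(0, 1): C4/C5 P8 -> D4/D5 P8 similar

(3, 0, R7, (1,))
(4, 0, R2, (0, 1))
(4, 0, R7, (1,))
(4, 2, R4, (0, 1))
(4, 2, R7, (1,))
(7, 0, R4, (0, 1))
(8, 0, R2, (0, 1))
(9, 0, R1, (0, 1))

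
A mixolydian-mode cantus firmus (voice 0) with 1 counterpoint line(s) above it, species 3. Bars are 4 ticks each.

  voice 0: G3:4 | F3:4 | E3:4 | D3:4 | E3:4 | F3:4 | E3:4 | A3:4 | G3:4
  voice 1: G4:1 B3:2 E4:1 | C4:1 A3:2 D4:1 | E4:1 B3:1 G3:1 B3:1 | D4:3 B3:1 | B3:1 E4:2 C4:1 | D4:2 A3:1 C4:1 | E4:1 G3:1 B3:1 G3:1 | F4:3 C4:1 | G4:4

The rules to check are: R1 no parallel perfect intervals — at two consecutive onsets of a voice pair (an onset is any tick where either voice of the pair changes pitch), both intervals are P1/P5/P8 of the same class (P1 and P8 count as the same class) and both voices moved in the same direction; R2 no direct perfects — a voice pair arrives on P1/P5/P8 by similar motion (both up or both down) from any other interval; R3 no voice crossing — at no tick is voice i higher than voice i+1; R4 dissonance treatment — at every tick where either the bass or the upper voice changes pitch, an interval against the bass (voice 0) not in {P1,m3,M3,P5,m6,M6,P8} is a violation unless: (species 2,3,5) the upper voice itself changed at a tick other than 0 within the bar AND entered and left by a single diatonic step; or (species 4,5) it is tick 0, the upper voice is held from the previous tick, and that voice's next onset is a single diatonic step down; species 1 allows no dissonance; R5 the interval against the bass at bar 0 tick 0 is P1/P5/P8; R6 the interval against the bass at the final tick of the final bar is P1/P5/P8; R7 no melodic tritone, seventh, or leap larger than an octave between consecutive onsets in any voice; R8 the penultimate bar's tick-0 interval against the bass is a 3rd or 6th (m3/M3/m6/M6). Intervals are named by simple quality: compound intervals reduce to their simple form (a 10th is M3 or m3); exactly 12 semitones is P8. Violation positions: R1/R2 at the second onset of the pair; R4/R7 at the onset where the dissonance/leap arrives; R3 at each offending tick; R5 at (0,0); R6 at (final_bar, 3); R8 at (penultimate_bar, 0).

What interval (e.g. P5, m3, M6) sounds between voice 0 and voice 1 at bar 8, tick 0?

P8

voice 0=G3 voice 1=G4 -> P8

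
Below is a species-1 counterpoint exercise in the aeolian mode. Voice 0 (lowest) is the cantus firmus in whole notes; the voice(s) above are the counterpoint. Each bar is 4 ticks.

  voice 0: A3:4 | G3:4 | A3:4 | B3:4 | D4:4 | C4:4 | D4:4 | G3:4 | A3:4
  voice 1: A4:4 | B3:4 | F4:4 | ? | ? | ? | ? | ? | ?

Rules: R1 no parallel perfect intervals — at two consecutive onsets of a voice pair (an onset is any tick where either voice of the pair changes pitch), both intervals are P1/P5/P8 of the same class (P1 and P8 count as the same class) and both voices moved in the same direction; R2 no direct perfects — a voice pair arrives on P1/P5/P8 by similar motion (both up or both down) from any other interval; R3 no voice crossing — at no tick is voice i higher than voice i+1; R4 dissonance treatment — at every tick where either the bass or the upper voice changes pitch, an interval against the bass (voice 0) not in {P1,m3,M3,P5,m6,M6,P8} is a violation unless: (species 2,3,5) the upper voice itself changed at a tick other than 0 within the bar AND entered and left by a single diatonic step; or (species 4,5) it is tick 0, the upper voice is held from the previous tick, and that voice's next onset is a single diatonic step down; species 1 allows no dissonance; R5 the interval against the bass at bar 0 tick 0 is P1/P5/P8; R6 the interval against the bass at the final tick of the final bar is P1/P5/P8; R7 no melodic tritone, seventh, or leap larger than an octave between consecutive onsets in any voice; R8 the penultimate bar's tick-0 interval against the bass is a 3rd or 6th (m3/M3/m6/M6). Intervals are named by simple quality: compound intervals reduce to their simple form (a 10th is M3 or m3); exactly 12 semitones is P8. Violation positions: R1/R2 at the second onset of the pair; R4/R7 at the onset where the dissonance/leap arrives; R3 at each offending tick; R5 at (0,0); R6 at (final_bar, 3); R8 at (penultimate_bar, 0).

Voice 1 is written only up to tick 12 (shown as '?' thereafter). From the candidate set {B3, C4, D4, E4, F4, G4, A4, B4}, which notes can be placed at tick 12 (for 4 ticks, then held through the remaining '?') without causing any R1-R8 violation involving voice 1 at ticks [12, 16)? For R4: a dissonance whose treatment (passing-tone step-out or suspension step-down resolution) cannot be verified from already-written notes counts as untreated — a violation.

B3: violates R7
C4: violates R4
D4: legal
E4: violates R4
F4: violates R4
G4: legal
A4: violates R4
B4: violates R2,R7

{D4, G4}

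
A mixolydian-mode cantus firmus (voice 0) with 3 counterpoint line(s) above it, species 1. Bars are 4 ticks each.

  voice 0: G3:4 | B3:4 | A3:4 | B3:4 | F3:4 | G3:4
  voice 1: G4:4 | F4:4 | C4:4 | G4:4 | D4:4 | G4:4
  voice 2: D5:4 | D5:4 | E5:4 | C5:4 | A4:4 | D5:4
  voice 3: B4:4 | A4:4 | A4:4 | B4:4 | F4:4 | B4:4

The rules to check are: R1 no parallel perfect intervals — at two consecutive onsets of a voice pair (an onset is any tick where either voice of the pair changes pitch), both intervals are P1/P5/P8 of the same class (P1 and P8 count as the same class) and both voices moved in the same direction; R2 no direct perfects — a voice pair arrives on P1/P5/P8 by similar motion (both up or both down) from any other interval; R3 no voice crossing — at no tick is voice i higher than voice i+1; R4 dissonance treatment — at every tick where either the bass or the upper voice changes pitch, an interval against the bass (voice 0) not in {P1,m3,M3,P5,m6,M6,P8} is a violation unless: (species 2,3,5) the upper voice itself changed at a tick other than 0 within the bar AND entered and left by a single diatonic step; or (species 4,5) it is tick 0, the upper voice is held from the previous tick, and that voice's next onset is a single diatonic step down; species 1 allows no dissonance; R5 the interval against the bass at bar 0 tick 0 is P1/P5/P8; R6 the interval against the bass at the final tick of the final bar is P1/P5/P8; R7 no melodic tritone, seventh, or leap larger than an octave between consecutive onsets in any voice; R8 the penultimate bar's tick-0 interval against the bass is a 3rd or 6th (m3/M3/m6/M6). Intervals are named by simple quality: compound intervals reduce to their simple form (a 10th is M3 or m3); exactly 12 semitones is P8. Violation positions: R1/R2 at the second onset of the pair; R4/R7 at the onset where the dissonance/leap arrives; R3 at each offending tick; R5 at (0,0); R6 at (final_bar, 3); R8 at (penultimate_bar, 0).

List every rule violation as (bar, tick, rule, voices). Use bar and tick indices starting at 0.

bar 0: v0=G3 v1=G4 v2=D5 v3=B4 downbeat M3
bar 1: v0=B3 v1=F4 v2=D5 v3=A4 downbeat m7
bar 2: v0=A3 v1=C4 v2=E5 v3=A4 downbeat P8
bar 3: v0=B3 v1=G4 v2=C5 v3=B4 downbeat P8
bar 4: v0=F3 v1=D4 v2=A4 v3=F4 downbeat P8
bar 5: v0=G3 v1=G4 v2=D5 v3=B4 downbeat M3
  -> R3 @ bar 0 tick 0 v(2, 3): D5 above B4
  -> R5 @ bar 0 tick 0 v(0, 3): opens on M3
  -> R3 @ bar 0 tick 1 v(2, 3): D5 above B4
  -> R3 @ bar 0 tick 2 v(2, 3): D5 above B4
  -> R3 @ bar 0 tick 3 v(2, 3): D5 above B4
  -> R3 @ bar 1 tick 0 v(2, 3): D5 above A4
  -> R4 @ bar 1 tick 0 v(0, 1): B3/F4 TT untreated
  -> R4 @ bar 1 tick 0 v(0, 3): B3/A4 m7 untreated
  -> R3 @ bar 1 tick 1 v(2, 3): D5 above A4
  -> R3 @ bar 1 tick 2 v(2, 3): D5 above A4
  -> R3 @ bar 1 tick 3 v(2, 3): D5 above A4
  -> R3 @ bar 2 tick 0 v(2, 3): E5 above A4
  -> R3 @ bar 2 tick 1 v(2, 3): E5 above A4
  -> R3 @ bar 2 tick 2 v(2, 3): E5 above A4
  -> R3 @ bar 2 tick 3 v(2, 3): E5 above A4
  -> R1 @ bar 3 tick 0 v(0, 3): A3/A4 P8 -> B3/B4 P8 similar
  -> R3 @ bar 3 tick 0 v(2, 3): C5 above B4
  -> R4 @ bar 3 tick 0 v(0, 2): B3/C5 m2 untreated
  -> R3 @ bar 3 tick 1 v(2, 3): C5 above B4
  -> R3 @ bar 3 tick 2 v(2, 3): C5 above B4
  -> R3 @ bar 3 tick 3 v(2, 3): C5 above B4
  -> R1 @ bar 4 tick 0 v(0, 3): B3/B4 P8 -> F3/F4 P8 similar
  -> R2 @ bar 4 tick 0 v(1, 2): G4/C5 P4 -> D4/A4 P5 similar
  -> R3 @ bar 4 tick 0 v(2, 3): A4 above F4
  -> R7 @ bar 4 tick 0 v(0,): B3->F3 leap 6st
  -> R7 @ bar 4 tick 0 v(3,): B4->F4 leap 6st
  -> R8 @ bar 4 tick 0 v(0, 3): penult P8 not 3rd/6th
  -> R3 @ bar 4 tick 1 v(2, 3): A4 above F4
  -> R3 @ bar 4 tick 2 v(2, 3): A4 above F4
  -> R3 @ bar 4 tick 3 v(2, 3): A4 above F4
  -> R1 @ bar 5 tick 0 v(1, 2): D4/A4 P5 -> G4/D5 P5 similar
  -> R2 @ bar 5 tick 0 v(0, 1): F3/D4 M6 -> G3/G4 P8 similar
  -> R2 @ bar 5 tick 0 v(0, 2): F3/A4 M3 -> G3/D5 P5 similar
  -> R3 @ bar 5 tick 0 v(2, 3): D5 above B4
  -> R7 @ bar 5 tick 0 v(3,): F4->B4 leap 6st
  -> R3 @ bar 5 tick 1 v(2, 3): D5 above B4
  -> R3 @ bar 5 tick 2 v(2, 3): D5 above B4
  -> R3 @ bar 5 tick 3 v(2, 3): D5 above B4
  -> R6 @ bar 5 tick 3 v(0, 3): closes on M3

(0, 0, R3, (2, 3))
(0, 0, R5, (0, 3))
(0, 1, R3, (2, 3))
(0, 2, R3, (2, 3))
(0, 3, R3, (2, 3))
(1, 0, R3, (2, 3))
(1, 0, R4, (0, 1))
(1, 0, R4, (0, 3))
(1, 1, R3, (2, 3))
(1, 2, R3, (2, 3))
(1, 3, R3, (2, 3))
(2, 0, R3, (2, 3))
(2, 1, R3, (2, 3))
(2, 2, R3, (2, 3))
(2, 3, R3, (2, 3))
(3, 0, R1, (0, 3))
(3, 0, R3, (2, 3))
(3, 0, R4, (0, 2))
(3, 1, R3, (2, 3))
(3, 2, R3, (2, 3))
(3, 3, R3, (2, 3))
(4, 0, R1, (0, 3))
(4, 0, R2, (1, 2))
(4, 0, R3, (2, 3))
(4, 0, R7, (0,))
(4, 0, R7, (3,))
(4, 0, R8, (0, 3))
(4, 1, R3, (2, 3))
(4, 2, R3, (2, 3))
(4, 3, R3, (2, 3))
(5, 0, R1, (1, 2))
(5, 0, R2, (0, 1))
(5, 0, R2, (0, 2))
(5, 0, R3, (2, 3))
(5, 0, R7, (3,))
(5, 1, R3, (2, 3))
(5, 2, R3, (2, 3))
(5, 3, R3, (2, 3))
(5, 3, R6, (0, 3))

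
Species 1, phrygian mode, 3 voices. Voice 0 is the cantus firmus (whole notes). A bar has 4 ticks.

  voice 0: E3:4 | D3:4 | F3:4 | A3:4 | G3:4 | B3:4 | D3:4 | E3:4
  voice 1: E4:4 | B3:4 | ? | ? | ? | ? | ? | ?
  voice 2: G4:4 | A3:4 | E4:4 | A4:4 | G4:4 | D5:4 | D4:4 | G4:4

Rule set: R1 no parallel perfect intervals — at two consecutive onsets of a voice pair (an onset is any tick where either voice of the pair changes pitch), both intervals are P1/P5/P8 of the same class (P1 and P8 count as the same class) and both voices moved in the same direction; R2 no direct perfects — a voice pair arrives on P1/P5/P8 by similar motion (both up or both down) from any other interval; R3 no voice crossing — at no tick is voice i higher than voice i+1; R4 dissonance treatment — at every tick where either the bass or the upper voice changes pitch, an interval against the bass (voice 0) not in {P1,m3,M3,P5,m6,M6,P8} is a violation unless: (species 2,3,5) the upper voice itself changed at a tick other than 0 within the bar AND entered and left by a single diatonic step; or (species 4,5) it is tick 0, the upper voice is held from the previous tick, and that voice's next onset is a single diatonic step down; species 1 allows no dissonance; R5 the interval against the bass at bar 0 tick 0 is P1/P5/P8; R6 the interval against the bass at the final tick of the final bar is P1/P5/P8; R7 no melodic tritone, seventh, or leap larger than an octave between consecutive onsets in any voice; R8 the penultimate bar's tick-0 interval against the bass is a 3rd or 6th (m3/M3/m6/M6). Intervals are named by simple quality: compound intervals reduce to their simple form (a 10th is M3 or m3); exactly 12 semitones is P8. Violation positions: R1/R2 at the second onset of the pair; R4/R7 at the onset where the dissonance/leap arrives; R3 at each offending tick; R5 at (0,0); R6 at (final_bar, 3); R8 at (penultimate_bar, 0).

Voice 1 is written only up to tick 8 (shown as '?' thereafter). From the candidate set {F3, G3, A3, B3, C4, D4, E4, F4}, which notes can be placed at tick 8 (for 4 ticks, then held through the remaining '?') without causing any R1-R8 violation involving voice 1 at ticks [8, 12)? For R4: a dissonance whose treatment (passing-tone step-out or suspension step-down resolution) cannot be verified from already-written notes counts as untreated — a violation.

{A3, D4}

F3: violates R7
G3: violates R4
A3: legal
B3: violates R4
C4: violates R2
D4: legal
E4: violates R2,R4
F4: violates R2,R3,R7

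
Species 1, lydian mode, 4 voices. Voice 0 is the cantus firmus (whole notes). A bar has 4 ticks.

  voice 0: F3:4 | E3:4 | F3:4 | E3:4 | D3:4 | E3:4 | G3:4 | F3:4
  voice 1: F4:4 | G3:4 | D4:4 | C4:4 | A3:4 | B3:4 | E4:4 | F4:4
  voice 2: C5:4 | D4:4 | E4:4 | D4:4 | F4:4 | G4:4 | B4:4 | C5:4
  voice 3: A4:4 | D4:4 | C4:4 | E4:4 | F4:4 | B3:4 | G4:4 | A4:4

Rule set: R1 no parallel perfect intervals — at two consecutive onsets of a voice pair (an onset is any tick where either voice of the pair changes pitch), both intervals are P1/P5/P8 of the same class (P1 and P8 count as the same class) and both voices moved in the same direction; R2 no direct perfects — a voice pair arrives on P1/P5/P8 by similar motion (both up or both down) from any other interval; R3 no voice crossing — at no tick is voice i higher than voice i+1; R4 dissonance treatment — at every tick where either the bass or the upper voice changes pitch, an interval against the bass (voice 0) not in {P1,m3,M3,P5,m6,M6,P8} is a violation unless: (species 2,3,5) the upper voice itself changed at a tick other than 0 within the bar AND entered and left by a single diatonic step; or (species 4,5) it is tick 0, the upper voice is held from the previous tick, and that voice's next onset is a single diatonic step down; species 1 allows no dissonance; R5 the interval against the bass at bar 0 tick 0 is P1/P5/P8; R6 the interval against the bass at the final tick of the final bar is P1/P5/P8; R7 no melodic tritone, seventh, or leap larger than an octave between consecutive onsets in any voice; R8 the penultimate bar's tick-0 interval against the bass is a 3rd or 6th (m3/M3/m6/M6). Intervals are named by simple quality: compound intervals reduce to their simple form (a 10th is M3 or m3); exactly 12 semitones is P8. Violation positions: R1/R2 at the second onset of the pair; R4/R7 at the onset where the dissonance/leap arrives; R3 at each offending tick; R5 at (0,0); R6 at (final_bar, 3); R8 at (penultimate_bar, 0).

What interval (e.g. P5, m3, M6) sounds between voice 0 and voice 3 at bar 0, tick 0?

M3

voice 0=F3 voice 3=A4 -> M3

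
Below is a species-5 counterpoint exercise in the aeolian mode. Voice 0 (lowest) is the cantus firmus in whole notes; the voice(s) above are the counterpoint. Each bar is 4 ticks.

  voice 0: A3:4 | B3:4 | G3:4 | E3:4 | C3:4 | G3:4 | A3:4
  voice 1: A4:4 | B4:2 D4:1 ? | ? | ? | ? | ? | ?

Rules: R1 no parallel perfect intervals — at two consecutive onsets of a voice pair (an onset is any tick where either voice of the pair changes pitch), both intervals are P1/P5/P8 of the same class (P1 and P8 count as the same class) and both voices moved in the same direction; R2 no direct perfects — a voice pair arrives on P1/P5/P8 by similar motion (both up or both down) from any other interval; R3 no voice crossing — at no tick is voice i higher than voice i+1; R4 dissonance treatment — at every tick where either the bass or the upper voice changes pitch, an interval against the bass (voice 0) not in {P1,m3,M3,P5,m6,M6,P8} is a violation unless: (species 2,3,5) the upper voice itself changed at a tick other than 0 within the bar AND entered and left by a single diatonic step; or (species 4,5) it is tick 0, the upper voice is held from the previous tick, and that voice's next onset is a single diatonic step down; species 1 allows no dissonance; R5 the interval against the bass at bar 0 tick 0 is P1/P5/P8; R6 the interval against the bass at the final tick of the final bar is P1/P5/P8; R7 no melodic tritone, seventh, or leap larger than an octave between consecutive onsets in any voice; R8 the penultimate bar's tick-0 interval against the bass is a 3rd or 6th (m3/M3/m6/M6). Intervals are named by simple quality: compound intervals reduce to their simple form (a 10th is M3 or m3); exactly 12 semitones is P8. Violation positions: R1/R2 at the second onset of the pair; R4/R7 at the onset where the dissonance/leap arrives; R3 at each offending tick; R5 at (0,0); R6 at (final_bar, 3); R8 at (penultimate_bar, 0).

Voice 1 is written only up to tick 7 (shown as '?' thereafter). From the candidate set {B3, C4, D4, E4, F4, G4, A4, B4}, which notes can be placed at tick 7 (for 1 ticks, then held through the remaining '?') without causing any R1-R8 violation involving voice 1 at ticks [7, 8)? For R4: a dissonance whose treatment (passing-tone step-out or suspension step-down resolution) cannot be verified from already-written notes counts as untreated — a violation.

{B3, B4, D4, G4}

B3: legal
C4: violates R4
D4: legal
E4: violates R4
F4: violates R4
G4: legal
A4: violates R4
B4: legal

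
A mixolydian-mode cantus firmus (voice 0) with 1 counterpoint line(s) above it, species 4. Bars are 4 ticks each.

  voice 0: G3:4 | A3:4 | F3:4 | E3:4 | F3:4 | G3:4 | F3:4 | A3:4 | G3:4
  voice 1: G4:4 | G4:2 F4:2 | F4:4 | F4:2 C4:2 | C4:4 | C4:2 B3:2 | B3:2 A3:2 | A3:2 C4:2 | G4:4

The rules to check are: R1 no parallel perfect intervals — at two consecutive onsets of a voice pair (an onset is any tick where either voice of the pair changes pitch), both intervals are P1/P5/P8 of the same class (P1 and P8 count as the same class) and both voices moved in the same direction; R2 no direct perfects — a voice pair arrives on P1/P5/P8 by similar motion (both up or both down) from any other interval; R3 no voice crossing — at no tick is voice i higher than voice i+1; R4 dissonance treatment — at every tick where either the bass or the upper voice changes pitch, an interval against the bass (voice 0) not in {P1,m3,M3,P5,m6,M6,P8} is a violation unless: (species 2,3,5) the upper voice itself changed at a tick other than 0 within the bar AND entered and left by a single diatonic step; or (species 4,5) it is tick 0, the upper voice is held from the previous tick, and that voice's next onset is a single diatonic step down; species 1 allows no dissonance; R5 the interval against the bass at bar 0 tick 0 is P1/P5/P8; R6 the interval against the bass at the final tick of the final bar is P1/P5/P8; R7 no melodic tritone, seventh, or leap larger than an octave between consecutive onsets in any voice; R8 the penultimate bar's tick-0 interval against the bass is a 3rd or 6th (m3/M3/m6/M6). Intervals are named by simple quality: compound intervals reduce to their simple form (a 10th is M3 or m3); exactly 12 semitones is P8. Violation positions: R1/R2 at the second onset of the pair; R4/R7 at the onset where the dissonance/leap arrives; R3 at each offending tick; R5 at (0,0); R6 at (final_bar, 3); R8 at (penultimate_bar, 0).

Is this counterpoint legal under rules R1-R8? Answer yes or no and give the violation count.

No (2 violations)

bar 0: v0=G3 v1=G4 (P8)
bar 1: v0=A3 v1=G4 (m7)
bar 2: v0=F3 v1=F4 (P8)
bar 3: v0=E3 v1=F4 (m2)
bar 4: v0=F3 v1=C4 (P5)
bar 5: v0=G3 v1=C4 (P4)
bar 6: v0=F3 v1=B3 (TT)
bar 7: v0=A3 v1=A3 (P1)
bar 8: v0=G3 v1=G4 (P8)
  R4 @ bar3.0: E3/F4 m2 untreated
  R8 @ bar7.0: penult P1 not 3rd/6th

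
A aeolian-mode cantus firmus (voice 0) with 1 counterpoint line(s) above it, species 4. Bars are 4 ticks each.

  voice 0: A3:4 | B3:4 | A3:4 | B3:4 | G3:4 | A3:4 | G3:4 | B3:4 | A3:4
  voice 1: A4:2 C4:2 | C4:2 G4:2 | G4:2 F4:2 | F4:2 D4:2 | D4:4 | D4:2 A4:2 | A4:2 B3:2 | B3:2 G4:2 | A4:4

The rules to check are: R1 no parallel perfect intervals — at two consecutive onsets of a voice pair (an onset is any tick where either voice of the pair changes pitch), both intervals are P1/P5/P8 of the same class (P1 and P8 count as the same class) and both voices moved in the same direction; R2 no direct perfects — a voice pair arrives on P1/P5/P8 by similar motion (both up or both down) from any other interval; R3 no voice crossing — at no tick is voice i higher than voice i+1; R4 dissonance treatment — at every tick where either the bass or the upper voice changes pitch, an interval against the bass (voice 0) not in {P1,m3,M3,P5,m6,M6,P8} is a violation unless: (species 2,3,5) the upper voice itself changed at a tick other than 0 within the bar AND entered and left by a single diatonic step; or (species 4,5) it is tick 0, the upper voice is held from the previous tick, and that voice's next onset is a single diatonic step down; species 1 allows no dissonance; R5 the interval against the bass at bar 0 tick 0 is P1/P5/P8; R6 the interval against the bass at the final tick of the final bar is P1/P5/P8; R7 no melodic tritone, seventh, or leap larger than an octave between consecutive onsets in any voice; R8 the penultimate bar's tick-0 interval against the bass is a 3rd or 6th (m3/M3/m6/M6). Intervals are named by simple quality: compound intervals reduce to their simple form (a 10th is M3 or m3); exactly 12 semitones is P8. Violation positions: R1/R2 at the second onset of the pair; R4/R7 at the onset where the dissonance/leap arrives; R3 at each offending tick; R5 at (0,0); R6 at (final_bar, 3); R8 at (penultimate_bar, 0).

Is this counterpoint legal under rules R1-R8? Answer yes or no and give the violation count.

bar 0: v0=A3 v1=A4 (P8)
bar 1: v0=B3 v1=C4 (m2)
bar 2: v0=A3 v1=G4 (m7)
bar 3: v0=B3 v1=F4 (TT)
bar 4: v0=G3 v1=D4 (P5)
bar 5: v0=A3 v1=D4 (P4)
bar 6: v0=G3 v1=A4 (M2)
bar 7: v0=B3 v1=B3 (P1)
bar 8: v0=A3 v1=A4 (P8)
  R4 @ bar1.0: B3/C4 m2 untreated
  R4 @ bar3.0: B3/F4 TT untreated
  R4 @ bar5.0: A3/D4 P4 untreated
  R4 @ bar6.0: G3/A4 M2 untreated
  R7 @ bar6.2: A4->B3 leap 10st
  R8 @ bar7.0: penult P1 not 3rd/6th

No (6 violations)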